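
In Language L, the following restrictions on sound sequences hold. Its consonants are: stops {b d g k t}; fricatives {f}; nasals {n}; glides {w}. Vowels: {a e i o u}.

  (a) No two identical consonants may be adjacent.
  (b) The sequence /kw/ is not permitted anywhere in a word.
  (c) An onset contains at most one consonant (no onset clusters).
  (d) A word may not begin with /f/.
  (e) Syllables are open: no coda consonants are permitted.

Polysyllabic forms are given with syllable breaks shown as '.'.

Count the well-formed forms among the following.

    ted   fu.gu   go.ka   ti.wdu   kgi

ted — violates constraint (e): syllable 1 coda /d/ has 1 consonant (> 0) → ill-formed
fu.gu — violates constraint (d): word begins with /f/ → ill-formed
go.ka — σ1 onset /g/, coda /∅/ ok; σ2 onset /k/, coda /∅/ ok → well-formed
ti.wdu — violates constraint (c): syllable 2 onset /wd/ has 2 consonants (> 1) → ill-formed
kgi — violates constraint (c): syllable 1 onset /kg/ has 2 consonants (> 1) → ill-formed
Well-formed: go.ka → 1.

1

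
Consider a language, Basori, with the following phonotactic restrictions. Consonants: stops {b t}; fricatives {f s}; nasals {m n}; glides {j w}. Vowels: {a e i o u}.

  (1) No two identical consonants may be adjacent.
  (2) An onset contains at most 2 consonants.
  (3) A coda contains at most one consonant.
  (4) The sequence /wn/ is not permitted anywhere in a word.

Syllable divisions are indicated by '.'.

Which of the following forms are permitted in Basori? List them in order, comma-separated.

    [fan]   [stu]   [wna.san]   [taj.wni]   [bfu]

[fan], [stu], [bfu]

[fan] — σ1 onset /f/, coda /n/ ok → permitted
[stu] — σ1 onset /st/ (2C), coda /∅/ ok → permitted
[wna.san] — violates constraint 4: contains banned sequence /wn/ → not permitted
[taj.wni] — violates constraint 4: contains banned sequence /wn/ → not permitted
[bfu] — σ1 onset /bf/ (2C), coda /∅/ ok → permitted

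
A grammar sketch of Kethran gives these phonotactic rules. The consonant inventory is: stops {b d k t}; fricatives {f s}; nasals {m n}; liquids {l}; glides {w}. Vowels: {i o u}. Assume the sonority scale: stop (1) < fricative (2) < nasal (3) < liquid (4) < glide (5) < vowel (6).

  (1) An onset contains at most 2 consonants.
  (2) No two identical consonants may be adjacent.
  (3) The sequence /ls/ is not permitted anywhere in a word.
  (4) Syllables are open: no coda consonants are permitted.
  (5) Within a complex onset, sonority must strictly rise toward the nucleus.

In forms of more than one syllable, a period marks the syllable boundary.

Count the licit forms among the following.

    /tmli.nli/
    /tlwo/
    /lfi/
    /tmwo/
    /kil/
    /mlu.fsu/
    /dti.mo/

0

/tmli.nli/ — violates constraint 1: syllable 1 onset /tml/ has 3 consonants (> 2) → illicit
/tlwo/ — violates constraint 1: syllable 1 onset /tlw/ has 3 consonants (> 2) → illicit
/lfi/ — violates constraint 5: syllable 1 onset /lf/: /l/ (liquid, 4) → /f/ (fricative, 2) does not rise → illicit
/tmwo/ — violates constraint 1: syllable 1 onset /tmw/ has 3 consonants (> 2) → illicit
/kil/ — violates constraint 4: syllable 1 coda /l/ has 1 consonant (> 0) → illicit
/mlu.fsu/ — violates constraint 5: syllable 2 onset /fs/: /f/ (fricative, 2) → /s/ (fricative, 2) does not rise → illicit
/dti.mo/ — violates constraint 5: syllable 1 onset /dt/: /d/ (stop, 1) → /t/ (stop, 1) does not rise → illicit
No form is licit → 0.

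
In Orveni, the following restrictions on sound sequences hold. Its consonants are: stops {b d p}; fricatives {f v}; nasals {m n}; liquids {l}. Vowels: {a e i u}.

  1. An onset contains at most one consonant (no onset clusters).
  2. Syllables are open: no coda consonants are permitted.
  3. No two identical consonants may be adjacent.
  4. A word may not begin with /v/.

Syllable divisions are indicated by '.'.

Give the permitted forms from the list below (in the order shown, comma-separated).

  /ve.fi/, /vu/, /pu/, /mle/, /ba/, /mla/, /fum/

/ve.fi/ — violates constraint 4: word begins with /v/ → not permitted
/vu/ — violates constraint 4: word begins with /v/ → not permitted
/pu/ — σ1 onset /p/, coda /∅/ ok → permitted
/mle/ — violates constraint 1: syllable 1 onset /ml/ has 2 consonants (> 1) → not permitted
/ba/ — σ1 onset /b/, coda /∅/ ok → permitted
/mla/ — violates constraint 1: syllable 1 onset /ml/ has 2 consonants (> 1) → not permitted
/fum/ — violates constraint 2: syllable 1 coda /m/ has 1 consonant (> 0) → not permitted

/pu/, /ba/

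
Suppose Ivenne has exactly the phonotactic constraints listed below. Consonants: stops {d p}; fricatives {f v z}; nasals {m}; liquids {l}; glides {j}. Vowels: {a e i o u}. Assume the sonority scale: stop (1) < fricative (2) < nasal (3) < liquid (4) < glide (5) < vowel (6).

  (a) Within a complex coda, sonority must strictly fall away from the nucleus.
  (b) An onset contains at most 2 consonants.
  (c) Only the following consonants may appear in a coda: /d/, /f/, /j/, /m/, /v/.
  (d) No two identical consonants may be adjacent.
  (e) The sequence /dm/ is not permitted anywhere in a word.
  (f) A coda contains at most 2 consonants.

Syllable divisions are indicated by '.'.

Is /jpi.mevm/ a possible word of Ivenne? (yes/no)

/jpi.mevm/ — violates constraint (a): syllable 2 coda /vm/: /v/ (fricative, 2) → /m/ (nasal, 3) does not fall → ill-formed

no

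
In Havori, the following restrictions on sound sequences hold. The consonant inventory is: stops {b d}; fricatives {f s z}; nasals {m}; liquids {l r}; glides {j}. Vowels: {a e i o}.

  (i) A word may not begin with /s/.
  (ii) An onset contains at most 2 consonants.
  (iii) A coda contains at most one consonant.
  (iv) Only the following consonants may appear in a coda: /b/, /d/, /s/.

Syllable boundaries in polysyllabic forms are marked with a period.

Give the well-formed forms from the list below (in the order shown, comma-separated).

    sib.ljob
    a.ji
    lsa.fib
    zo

a.ji, lsa.fib, zo

sib.ljob — violates constraint (i): word begins with /s/ → ill-formed
a.ji — σ1 onset /∅/, coda /∅/ ok; σ2 onset /j/, coda /∅/ ok → well-formed
lsa.fib — σ1 onset /ls/ (2C), coda /∅/ ok; σ2 onset /f/, coda /b/ ok → well-formed
zo — σ1 onset /z/, coda /∅/ ok → well-formed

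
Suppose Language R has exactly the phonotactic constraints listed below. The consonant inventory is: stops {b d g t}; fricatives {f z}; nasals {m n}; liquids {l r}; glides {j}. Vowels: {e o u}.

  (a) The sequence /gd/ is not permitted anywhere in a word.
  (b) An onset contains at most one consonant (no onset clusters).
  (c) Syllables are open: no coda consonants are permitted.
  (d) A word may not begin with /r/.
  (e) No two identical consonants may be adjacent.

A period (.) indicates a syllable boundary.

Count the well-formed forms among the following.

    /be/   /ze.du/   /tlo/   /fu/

3

/be/ — σ1 onset /b/, coda /∅/ ok → well-formed
/ze.du/ — σ1 onset /z/, coda /∅/ ok; σ2 onset /d/, coda /∅/ ok → well-formed
/tlo/ — violates constraint (b): syllable 1 onset /tl/ has 2 consonants (> 1) → ill-formed
/fu/ — σ1 onset /f/, coda /∅/ ok → well-formed
Well-formed: /be/, /ze.du/, /fu/ → 3.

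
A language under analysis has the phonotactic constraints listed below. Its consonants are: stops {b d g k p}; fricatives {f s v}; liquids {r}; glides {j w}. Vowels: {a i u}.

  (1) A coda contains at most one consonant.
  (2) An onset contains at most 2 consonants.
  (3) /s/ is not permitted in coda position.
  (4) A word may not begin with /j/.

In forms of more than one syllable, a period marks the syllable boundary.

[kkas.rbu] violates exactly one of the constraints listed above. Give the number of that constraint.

[kkas.rbu]: syllable 1 coda contains /s/.
This is a violation of constraint 3: "/s/ is not permitted in coda position."
The remaining constraints (1, 2, 4) are satisfied.

3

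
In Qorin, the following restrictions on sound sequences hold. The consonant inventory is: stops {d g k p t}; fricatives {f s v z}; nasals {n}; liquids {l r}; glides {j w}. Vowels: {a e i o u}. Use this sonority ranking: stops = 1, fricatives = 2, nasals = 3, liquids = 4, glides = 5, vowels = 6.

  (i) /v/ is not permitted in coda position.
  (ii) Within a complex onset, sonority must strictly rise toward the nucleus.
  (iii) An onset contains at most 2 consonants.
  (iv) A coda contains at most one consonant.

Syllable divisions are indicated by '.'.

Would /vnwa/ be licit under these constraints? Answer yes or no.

no

/vnwa/ — violates constraint (iii): syllable 1 onset /vnw/ has 3 consonants (> 2) → illicit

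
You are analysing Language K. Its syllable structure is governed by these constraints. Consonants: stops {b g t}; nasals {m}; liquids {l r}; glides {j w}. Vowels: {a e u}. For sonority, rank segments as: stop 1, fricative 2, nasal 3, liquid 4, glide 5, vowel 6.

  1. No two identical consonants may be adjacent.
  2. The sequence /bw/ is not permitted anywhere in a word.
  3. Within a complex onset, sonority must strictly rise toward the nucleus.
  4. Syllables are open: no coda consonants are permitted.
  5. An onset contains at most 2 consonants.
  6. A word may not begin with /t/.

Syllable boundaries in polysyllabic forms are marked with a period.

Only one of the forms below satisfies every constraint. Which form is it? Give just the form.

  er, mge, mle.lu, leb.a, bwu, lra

er — violates constraint 4: syllable 1 coda /r/ has 1 consonant (> 0) → phonotactically illegal
mge — violates constraint 3: syllable 1 onset /mg/: /m/ (nasal, 3) → /g/ (stop, 1) does not rise → phonotactically illegal
mle.lu — σ1 onset /ml/ (3→4 rises), coda /∅/ ok; σ2 onset /l/, coda /∅/ ok → phonotactically legal
leb.a — violates constraint 4: syllable 1 coda /b/ has 1 consonant (> 0) → phonotactically illegal
bwu — violates constraint 2: contains banned sequence /bw/ → phonotactically illegal
lra — violates constraint 3: syllable 1 onset /lr/: /l/ (liquid, 4) → /r/ (liquid, 4) does not rise → phonotactically illegal

mle.lu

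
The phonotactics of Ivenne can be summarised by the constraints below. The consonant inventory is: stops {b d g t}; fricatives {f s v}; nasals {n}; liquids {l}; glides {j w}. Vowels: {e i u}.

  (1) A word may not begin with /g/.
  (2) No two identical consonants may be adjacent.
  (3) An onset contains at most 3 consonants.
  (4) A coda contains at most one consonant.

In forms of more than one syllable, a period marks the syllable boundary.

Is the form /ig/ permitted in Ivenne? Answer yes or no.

yes

/ig/ — σ1 onset /∅/, coda /g/ ok → permitted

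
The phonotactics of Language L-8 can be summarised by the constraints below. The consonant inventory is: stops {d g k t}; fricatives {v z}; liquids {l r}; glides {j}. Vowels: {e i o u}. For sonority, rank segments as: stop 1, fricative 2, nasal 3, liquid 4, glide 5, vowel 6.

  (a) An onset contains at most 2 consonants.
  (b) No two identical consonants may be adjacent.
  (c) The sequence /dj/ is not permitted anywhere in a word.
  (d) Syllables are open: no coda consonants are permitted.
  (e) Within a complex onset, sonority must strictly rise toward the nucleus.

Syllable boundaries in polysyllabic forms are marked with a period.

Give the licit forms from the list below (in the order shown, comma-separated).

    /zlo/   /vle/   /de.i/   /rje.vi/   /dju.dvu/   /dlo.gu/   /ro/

/zlo/ — σ1 onset /zl/ (2→4 rises), coda /∅/ ok → licit
/vle/ — σ1 onset /vl/ (2→4 rises), coda /∅/ ok → licit
/de.i/ — σ1 onset /d/, coda /∅/ ok; σ2 onset /∅/, coda /∅/ ok → licit
/rje.vi/ — σ1 onset /rj/ (4→5 rises), coda /∅/ ok; σ2 onset /v/, coda /∅/ ok → licit
/dju.dvu/ — violates constraint (c): contains banned sequence /dj/ → illicit
/dlo.gu/ — σ1 onset /dl/ (1→4 rises), coda /∅/ ok; σ2 onset /g/, coda /∅/ ok → licit
/ro/ — σ1 onset /r/, coda /∅/ ok → licit

/zlo/, /vle/, /de.i/, /rje.vi/, /dlo.gu/, /ro/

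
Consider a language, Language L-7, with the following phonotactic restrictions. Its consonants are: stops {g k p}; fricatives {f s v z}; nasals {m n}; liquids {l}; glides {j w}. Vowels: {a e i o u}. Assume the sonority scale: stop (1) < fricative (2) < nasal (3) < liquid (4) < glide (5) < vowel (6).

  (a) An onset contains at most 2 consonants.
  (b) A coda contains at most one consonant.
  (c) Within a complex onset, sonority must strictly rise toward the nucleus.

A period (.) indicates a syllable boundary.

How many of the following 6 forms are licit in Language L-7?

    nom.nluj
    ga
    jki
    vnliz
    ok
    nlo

nom.nluj — σ1 onset /n/, coda /m/ ok; σ2 onset /nl/ (3→4 rises), coda /j/ ok → licit
ga — σ1 onset /g/, coda /∅/ ok → licit
jki — violates constraint (c): syllable 1 onset /jk/: /j/ (glide, 5) → /k/ (stop, 1) does not rise → illicit
vnliz — violates constraint (a): syllable 1 onset /vnl/ has 3 consonants (> 2) → illicit
ok — σ1 onset /∅/, coda /k/ ok → licit
nlo — σ1 onset /nl/ (3→4 rises), coda /∅/ ok → licit
Licit: nom.nluj, ga, ok, nlo → 4.

4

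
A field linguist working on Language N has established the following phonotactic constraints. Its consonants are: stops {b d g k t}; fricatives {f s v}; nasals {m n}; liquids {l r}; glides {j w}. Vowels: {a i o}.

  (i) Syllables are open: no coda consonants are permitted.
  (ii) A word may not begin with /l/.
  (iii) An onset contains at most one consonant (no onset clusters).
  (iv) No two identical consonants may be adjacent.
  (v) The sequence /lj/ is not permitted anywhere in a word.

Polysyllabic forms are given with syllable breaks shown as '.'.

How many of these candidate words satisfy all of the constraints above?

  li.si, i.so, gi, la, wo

3

li.si — violates constraint (ii): word begins with /l/ → illicit
i.so — σ1 onset /∅/, coda /∅/ ok; σ2 onset /s/, coda /∅/ ok → licit
gi — σ1 onset /g/, coda /∅/ ok → licit
la — violates constraint (ii): word begins with /l/ → illicit
wo — σ1 onset /w/, coda /∅/ ok → licit
Licit: i.so, gi, wo → 3.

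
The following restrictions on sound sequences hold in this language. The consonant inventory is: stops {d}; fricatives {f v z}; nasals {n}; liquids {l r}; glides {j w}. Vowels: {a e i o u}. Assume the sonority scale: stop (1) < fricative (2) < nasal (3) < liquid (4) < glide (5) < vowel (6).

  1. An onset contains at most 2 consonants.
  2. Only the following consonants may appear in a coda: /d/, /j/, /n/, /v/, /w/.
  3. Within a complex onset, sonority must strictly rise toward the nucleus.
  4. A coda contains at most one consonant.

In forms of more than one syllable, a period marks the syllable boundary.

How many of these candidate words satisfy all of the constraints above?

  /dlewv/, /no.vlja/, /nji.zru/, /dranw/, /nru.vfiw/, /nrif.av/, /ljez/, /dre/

2

/dlewv/ — violates constraint 4: syllable 1 coda /wv/ has 2 consonants (> 1) → not permitted
/no.vlja/ — violates constraint 1: syllable 2 onset /vlj/ has 3 consonants (> 2) → not permitted
/nji.zru/ — σ1 onset /nj/ (3→5 rises), coda /∅/ ok; σ2 onset /zr/ (2→4 rises), coda /∅/ ok → permitted
/dranw/ — violates constraint 4: syllable 1 coda /nw/ has 2 consonants (> 1) → not permitted
/nru.vfiw/ — violates constraint 3: syllable 2 onset /vf/: /v/ (fricative, 2) → /f/ (fricative, 2) does not rise → not permitted
/nrif.av/ — violates constraint 2: syllable 1 coda contains /f/, which is not a licensed coda consonant → not permitted
/ljez/ — violates constraint 2: syllable 1 coda contains /z/, which is not a licensed coda consonant → not permitted
/dre/ — σ1 onset /dr/ (1→4 rises), coda /∅/ ok → permitted
Permitted: /nji.zru/, /dre/ → 2.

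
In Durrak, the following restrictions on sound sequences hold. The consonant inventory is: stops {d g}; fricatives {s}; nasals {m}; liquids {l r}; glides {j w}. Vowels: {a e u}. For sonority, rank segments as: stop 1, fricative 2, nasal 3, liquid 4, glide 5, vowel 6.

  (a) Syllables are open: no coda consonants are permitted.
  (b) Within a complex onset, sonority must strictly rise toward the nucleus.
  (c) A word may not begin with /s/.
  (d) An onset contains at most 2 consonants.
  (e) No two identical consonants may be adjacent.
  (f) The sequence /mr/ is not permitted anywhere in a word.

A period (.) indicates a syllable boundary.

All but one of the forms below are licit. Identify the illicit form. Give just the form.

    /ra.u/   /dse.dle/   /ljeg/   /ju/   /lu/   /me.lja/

/ra.u/ — σ1 onset /r/, coda /∅/ ok; σ2 onset /∅/, coda /∅/ ok → licit
/dse.dle/ — σ1 onset /ds/ (1→2 rises), coda /∅/ ok; σ2 onset /dl/ (1→4 rises), coda /∅/ ok → licit
/ljeg/ — violates constraint (a): syllable 1 coda /g/ has 1 consonant (> 0) → illicit
/ju/ — σ1 onset /j/, coda /∅/ ok → licit
/lu/ — σ1 onset /l/, coda /∅/ ok → licit
/me.lja/ — σ1 onset /m/, coda /∅/ ok; σ2 onset /lj/ (4→5 rises), coda /∅/ ok → licit

/ljeg/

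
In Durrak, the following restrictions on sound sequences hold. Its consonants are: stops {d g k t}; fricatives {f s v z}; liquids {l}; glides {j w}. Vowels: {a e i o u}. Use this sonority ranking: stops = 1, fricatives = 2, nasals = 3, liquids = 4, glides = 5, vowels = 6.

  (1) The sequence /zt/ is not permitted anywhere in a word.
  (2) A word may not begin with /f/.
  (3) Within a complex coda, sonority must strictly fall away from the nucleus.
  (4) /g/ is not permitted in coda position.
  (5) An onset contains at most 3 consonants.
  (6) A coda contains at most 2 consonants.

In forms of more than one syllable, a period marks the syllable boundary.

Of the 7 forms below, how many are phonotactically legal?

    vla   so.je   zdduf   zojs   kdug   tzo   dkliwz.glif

vla — σ1 onset /vl/ (2C), coda /∅/ ok → phonotactically legal
so.je — σ1 onset /s/, coda /∅/ ok; σ2 onset /j/, coda /∅/ ok → phonotactically legal
zdduf — σ1 onset /zdd/ (3C), coda /f/ ok → phonotactically legal
zojs — σ1 onset /z/, coda /js/ (5→2 falls) ok → phonotactically legal
kdug — violates constraint 4: syllable 1 coda contains /g/ → phonotactically illegal
tzo — σ1 onset /tz/ (2C), coda /∅/ ok → phonotactically legal
dkliwz.glif — σ1 onset /dkl/ (3C), coda /wz/ (5→2 falls) ok; σ2 onset /gl/ (2C), coda /f/ ok → phonotactically legal
Phonotactically legal: vla, so.je, zdduf, zojs, tzo, dkliwz.glif → 6.

6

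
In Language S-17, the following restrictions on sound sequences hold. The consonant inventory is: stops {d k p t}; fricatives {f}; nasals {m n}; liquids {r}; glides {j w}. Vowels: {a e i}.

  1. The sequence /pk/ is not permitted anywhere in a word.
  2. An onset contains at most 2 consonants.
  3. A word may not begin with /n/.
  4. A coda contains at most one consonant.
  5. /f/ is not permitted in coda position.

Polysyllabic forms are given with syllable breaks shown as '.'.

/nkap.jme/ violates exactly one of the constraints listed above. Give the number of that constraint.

3

/nkap.jme/: word begins with /n/.
This is a violation of constraint 3: "A word may not begin with /n/."
The remaining constraints (1, 2, 4, 5) are satisfied.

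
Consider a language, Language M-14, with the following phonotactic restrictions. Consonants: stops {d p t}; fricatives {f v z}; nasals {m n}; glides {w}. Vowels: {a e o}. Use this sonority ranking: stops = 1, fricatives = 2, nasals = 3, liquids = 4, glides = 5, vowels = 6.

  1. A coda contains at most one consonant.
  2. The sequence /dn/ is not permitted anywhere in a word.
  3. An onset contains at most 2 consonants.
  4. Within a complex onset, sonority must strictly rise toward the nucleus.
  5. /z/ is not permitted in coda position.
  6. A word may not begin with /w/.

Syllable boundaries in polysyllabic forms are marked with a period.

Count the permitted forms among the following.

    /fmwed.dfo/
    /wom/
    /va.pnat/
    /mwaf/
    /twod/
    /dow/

4

/fmwed.dfo/ — violates constraint 3: syllable 1 onset /fmw/ has 3 consonants (> 2) → not permitted
/wom/ — violates constraint 6: word begins with /w/ → not permitted
/va.pnat/ — σ1 onset /v/, coda /∅/ ok; σ2 onset /pn/ (1→3 rises), coda /t/ ok → permitted
/mwaf/ — σ1 onset /mw/ (3→5 rises), coda /f/ ok → permitted
/twod/ — σ1 onset /tw/ (1→5 rises), coda /d/ ok → permitted
/dow/ — σ1 onset /d/, coda /w/ ok → permitted
Permitted: /va.pnat/, /mwaf/, /twod/, /dow/ → 4.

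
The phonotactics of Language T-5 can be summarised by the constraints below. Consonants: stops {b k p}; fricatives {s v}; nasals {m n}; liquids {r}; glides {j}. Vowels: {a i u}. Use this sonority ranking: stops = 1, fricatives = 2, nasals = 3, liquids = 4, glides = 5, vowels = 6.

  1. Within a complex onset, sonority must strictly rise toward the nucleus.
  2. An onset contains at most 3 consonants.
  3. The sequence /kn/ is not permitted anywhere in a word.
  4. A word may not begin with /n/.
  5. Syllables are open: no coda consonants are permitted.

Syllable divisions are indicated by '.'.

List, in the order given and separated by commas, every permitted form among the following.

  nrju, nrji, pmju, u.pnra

pmju, u.pnra

nrju — violates constraint 4: word begins with /n/ → not permitted
nrji — violates constraint 4: word begins with /n/ → not permitted
pmju — σ1 onset /pmj/ (1→3→5 rises), coda /∅/ ok → permitted
u.pnra — σ1 onset /∅/, coda /∅/ ok; σ2 onset /pnr/ (1→3→4 rises), coda /∅/ ok → permitted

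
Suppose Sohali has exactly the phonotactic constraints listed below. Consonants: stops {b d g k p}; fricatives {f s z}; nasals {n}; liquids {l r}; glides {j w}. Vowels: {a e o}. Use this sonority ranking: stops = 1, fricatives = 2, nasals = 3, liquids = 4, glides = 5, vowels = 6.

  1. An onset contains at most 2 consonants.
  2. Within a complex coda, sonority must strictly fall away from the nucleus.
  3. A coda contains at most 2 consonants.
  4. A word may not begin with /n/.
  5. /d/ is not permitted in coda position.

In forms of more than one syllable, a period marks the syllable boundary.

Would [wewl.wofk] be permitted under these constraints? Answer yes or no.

[wewl.wofk] — σ1 onset /w/, coda /wl/ (5→4 falls) ok; σ2 onset /w/, coda /fk/ (2→1 falls) ok → permitted

yes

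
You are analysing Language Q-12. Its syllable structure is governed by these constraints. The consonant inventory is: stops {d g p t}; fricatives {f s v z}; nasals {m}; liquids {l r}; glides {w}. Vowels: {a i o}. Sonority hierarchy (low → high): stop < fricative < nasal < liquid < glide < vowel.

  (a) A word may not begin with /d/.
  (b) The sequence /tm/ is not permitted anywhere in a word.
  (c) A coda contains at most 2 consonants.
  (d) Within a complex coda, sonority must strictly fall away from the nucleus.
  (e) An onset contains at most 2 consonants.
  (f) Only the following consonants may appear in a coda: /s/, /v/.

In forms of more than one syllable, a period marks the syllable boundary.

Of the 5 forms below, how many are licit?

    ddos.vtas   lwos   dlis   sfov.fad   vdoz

ddos.vtas — violates constraint (a): word begins with /d/ → illicit
lwos — σ1 onset /lw/ (2C), coda /s/ ok → licit
dlis — violates constraint (a): word begins with /d/ → illicit
sfov.fad — violates constraint (f): syllable 2 coda contains /d/, which is not a licensed coda consonant → illicit
vdoz — violates constraint (f): syllable 1 coda contains /z/, which is not a licensed coda consonant → illicit
Licit: lwos → 1.

1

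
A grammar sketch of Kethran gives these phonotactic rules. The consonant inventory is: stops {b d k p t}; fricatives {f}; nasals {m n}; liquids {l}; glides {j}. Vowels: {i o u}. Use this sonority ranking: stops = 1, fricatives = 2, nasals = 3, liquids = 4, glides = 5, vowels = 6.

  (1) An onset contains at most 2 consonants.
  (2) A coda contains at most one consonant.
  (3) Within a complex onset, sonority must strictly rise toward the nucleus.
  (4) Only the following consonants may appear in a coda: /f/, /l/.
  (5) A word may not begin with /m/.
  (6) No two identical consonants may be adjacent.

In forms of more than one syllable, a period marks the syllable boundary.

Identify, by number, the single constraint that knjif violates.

1

knjif: syllable 1 onset /knj/ has 3 consonants (> 2).
This is a violation of constraint 1: "An onset contains at most 2 consonants."
The remaining constraints (2, 3, 4, 5, 6) are satisfied.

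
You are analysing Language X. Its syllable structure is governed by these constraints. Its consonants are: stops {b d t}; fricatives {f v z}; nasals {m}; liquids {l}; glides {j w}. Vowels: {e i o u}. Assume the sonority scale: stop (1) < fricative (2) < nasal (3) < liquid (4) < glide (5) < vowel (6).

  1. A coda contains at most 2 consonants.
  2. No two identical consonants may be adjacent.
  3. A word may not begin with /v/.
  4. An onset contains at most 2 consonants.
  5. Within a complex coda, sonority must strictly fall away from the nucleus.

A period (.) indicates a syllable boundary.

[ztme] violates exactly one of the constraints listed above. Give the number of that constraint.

4

[ztme]: syllable 1 onset /ztm/ has 3 consonants (> 2).
This is a violation of constraint 4: "An onset contains at most 2 consonants."
The remaining constraints (1, 2, 3, 5) are satisfied.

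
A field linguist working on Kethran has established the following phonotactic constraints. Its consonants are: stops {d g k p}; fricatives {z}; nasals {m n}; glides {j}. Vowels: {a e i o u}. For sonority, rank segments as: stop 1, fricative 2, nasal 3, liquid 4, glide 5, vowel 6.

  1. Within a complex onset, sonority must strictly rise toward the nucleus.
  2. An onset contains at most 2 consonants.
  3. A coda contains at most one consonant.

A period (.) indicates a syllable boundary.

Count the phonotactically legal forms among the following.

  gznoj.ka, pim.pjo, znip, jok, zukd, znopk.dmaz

3

gznoj.ka — violates constraint 2: syllable 1 onset /gzn/ has 3 consonants (> 2) → phonotactically illegal
pim.pjo — σ1 onset /p/, coda /m/ ok; σ2 onset /pj/ (1→5 rises), coda /∅/ ok → phonotactically legal
znip — σ1 onset /zn/ (2→3 rises), coda /p/ ok → phonotactically legal
jok — σ1 onset /j/, coda /k/ ok → phonotactically legal
zukd — violates constraint 3: syllable 1 coda /kd/ has 2 consonants (> 1) → phonotactically illegal
znopk.dmaz — violates constraint 3: syllable 1 coda /pk/ has 2 consonants (> 1) → phonotactically illegal
Phonotactically legal: pim.pjo, znip, jok → 3.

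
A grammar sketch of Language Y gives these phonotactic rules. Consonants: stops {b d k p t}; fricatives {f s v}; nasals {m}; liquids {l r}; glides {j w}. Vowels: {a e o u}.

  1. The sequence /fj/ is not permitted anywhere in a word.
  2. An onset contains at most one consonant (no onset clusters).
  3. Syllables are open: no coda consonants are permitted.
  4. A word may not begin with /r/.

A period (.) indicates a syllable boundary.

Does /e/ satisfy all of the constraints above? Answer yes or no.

yes

/e/ — σ1 onset /∅/, coda /∅/ ok → licit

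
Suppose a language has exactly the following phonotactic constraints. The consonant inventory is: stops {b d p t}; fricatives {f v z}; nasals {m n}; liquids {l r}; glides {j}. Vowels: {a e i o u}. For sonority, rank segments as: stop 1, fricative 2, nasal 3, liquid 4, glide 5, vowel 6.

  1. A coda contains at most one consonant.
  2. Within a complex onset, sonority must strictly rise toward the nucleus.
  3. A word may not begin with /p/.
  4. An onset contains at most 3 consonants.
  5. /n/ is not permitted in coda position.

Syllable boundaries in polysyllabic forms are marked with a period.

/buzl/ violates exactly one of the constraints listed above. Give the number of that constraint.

1

/buzl/: syllable 1 coda /zl/ has 2 consonants (> 1).
This is a violation of constraint 1: "A coda contains at most one consonant."
The remaining constraints (2, 3, 4, 5) are satisfied.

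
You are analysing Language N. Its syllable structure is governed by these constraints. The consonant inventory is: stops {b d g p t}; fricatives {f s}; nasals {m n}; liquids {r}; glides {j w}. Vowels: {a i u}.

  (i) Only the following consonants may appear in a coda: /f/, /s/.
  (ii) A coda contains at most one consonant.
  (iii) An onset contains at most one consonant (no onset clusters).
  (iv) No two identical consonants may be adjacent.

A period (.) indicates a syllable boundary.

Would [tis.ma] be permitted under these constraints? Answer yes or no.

yes

[tis.ma] — σ1 onset /t/, coda /s/ ok; σ2 onset /m/, coda /∅/ ok → permitted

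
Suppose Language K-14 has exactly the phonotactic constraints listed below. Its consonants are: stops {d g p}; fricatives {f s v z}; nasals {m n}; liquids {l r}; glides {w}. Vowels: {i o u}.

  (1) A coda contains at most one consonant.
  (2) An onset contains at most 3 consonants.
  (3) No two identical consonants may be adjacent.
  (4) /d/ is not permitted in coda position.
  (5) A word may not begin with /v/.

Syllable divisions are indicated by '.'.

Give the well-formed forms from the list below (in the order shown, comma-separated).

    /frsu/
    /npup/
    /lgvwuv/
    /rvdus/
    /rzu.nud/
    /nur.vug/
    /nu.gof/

/frsu/ — σ1 onset /frs/ (3C), coda /∅/ ok → well-formed
/npup/ — σ1 onset /np/ (2C), coda /p/ ok → well-formed
/lgvwuv/ — violates constraint 2: syllable 1 onset /lgvw/ has 4 consonants (> 3) → ill-formed
/rvdus/ — σ1 onset /rvd/ (3C), coda /s/ ok → well-formed
/rzu.nud/ — violates constraint 4: syllable 2 coda contains /d/ → ill-formed
/nur.vug/ — σ1 onset /n/, coda /r/ ok; σ2 onset /v/, coda /g/ ok → well-formed
/nu.gof/ — σ1 onset /n/, coda /∅/ ok; σ2 onset /g/, coda /f/ ok → well-formed

/frsu/, /npup/, /rvdus/, /nur.vug/, /nu.gof/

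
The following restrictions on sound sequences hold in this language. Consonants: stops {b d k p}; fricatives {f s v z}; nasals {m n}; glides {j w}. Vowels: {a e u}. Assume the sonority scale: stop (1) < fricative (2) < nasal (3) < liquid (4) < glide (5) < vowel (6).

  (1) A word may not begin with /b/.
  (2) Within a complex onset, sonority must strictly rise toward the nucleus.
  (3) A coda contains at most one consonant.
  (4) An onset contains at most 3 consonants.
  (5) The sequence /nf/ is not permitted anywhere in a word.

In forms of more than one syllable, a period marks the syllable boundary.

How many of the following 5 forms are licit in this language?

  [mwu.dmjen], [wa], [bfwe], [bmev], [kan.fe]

[mwu.dmjen] — σ1 onset /mw/ (3→5 rises), coda /∅/ ok; σ2 onset /dmj/ (1→3→5 rises), coda /n/ ok → licit
[wa] — σ1 onset /w/, coda /∅/ ok → licit
[bfwe] — violates constraint 1: word begins with /b/ → illicit
[bmev] — violates constraint 1: word begins with /b/ → illicit
[kan.fe] — violates constraint 5: contains banned sequence /nf/ → illicit
Licit: [mwu.dmjen], [wa] → 2.

2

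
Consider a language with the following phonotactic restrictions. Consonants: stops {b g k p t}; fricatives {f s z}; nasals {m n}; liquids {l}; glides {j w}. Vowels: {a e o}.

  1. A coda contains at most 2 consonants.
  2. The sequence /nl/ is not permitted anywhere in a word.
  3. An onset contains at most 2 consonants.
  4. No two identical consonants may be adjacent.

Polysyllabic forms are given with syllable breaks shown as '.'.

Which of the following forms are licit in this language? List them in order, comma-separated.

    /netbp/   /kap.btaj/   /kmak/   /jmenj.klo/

/kap.btaj/, /kmak/, /jmenj.klo/

/netbp/ — violates constraint 1: syllable 1 coda /tbp/ has 3 consonants (> 2) → illicit
/kap.btaj/ — σ1 onset /k/, coda /p/ ok; σ2 onset /bt/ (2C), coda /j/ ok → licit
/kmak/ — σ1 onset /km/ (2C), coda /k/ ok → licit
/jmenj.klo/ — σ1 onset /jm/ (2C), coda /nj/ (2C) ok; σ2 onset /kl/ (2C), coda /∅/ ok → licit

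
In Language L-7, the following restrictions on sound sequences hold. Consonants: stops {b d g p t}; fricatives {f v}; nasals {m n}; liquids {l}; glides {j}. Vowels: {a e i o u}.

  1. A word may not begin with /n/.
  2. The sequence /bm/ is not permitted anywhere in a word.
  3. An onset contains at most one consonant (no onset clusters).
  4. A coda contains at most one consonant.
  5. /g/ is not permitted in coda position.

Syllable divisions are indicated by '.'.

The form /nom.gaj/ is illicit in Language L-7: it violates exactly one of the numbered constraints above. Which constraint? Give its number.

1

/nom.gaj/: word begins with /n/.
This is a violation of constraint 1: "A word may not begin with /n/."
The remaining constraints (2, 3, 4, 5) are satisfied.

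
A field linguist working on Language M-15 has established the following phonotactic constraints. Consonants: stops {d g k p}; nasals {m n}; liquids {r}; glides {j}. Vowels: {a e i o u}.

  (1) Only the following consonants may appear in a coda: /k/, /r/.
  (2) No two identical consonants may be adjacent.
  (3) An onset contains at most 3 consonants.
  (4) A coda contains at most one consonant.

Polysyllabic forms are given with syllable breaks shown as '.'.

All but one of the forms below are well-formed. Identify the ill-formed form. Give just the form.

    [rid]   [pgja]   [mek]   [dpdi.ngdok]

[rid] — violates constraint 1: syllable 1 coda contains /d/, which is not a licensed coda consonant → ill-formed
[pgja] — σ1 onset /pgj/ (3C), coda /∅/ ok → well-formed
[mek] — σ1 onset /m/, coda /k/ ok → well-formed
[dpdi.ngdok] — σ1 onset /dpd/ (3C), coda /∅/ ok; σ2 onset /ngd/ (3C), coda /k/ ok → well-formed

[rid]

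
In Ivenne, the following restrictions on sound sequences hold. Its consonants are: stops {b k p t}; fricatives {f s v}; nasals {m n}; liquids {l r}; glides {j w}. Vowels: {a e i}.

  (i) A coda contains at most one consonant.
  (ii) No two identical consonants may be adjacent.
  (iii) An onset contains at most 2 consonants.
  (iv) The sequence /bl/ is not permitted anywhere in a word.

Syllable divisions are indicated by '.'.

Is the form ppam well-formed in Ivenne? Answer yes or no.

no

ppam — violates constraint (ii): adjacent identical consonants /pp/ → ill-formed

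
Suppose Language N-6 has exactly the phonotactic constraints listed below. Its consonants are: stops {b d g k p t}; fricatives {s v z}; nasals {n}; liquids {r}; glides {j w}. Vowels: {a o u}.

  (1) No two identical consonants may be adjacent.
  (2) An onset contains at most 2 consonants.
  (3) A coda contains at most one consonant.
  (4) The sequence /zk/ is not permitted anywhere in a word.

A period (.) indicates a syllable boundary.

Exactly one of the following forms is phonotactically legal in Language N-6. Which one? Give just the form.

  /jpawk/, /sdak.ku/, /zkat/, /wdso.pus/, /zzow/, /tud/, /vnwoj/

/tud/

/jpawk/ — violates constraint 3: syllable 1 coda /wk/ has 2 consonants (> 1) → phonotactically illegal
/sdak.ku/ — violates constraint 1: adjacent identical consonants /kk/ → phonotactically illegal
/zkat/ — violates constraint 4: contains banned sequence /zk/ → phonotactically illegal
/wdso.pus/ — violates constraint 2: syllable 1 onset /wds/ has 3 consonants (> 2) → phonotactically illegal
/zzow/ — violates constraint 1: adjacent identical consonants /zz/ → phonotactically illegal
/tud/ — σ1 onset /t/, coda /d/ ok → phonotactically legal
/vnwoj/ — violates constraint 2: syllable 1 onset /vnw/ has 3 consonants (> 2) → phonotactically illegal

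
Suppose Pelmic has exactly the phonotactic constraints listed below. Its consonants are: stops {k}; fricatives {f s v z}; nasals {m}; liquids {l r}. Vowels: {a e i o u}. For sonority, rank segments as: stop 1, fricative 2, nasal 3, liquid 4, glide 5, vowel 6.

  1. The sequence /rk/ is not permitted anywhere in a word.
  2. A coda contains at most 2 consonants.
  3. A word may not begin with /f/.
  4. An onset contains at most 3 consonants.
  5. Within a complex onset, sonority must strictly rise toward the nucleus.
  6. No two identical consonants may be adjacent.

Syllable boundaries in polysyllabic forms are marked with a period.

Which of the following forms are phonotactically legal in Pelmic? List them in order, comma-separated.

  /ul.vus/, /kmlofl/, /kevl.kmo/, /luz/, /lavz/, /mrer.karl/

/ul.vus/, /kmlofl/, /kevl.kmo/, /luz/, /lavz/

/ul.vus/ — σ1 onset /∅/, coda /l/ ok; σ2 onset /v/, coda /s/ ok → phonotactically legal
/kmlofl/ — σ1 onset /kml/ (1→3→4 rises), coda /fl/ (2C) ok → phonotactically legal
/kevl.kmo/ — σ1 onset /k/, coda /vl/ (2C) ok; σ2 onset /km/ (1→3 rises), coda /∅/ ok → phonotactically legal
/luz/ — σ1 onset /l/, coda /z/ ok → phonotactically legal
/lavz/ — σ1 onset /l/, coda /vz/ (2C) ok → phonotactically legal
/mrer.karl/ — violates constraint 1: contains banned sequence /rk/ → phonotactically illegal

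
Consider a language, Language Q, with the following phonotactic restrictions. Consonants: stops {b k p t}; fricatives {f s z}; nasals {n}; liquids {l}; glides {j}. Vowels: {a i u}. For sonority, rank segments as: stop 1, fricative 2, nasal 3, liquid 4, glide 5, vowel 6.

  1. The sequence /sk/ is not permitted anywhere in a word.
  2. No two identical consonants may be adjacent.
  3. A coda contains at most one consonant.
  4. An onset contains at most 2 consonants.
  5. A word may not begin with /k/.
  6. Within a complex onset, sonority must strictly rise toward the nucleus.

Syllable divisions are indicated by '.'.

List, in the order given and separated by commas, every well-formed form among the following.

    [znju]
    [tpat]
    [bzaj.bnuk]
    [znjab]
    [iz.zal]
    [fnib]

[znju] — violates constraint 4: syllable 1 onset /znj/ has 3 consonants (> 2) → ill-formed
[tpat] — violates constraint 6: syllable 1 onset /tp/: /t/ (stop, 1) → /p/ (stop, 1) does not rise → ill-formed
[bzaj.bnuk] — σ1 onset /bz/ (1→2 rises), coda /j/ ok; σ2 onset /bn/ (1→3 rises), coda /k/ ok → well-formed
[znjab] — violates constraint 4: syllable 1 onset /znj/ has 3 consonants (> 2) → ill-formed
[iz.zal] — violates constraint 2: adjacent identical consonants /zz/ → ill-formed
[fnib] — σ1 onset /fn/ (2→3 rises), coda /b/ ok → well-formed

[bzaj.bnuk], [fnib]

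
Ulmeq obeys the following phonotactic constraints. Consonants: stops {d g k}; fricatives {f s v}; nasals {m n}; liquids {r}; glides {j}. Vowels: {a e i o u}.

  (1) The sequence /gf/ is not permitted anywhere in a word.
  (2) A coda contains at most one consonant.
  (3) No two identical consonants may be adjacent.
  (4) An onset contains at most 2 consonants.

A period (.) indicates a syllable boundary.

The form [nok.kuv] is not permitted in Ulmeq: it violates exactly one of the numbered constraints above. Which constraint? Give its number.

3

[nok.kuv]: adjacent identical consonants /kk/.
This is a violation of constraint 3: "No two identical consonants may be adjacent."
The remaining constraints (1, 2, 4) are satisfied.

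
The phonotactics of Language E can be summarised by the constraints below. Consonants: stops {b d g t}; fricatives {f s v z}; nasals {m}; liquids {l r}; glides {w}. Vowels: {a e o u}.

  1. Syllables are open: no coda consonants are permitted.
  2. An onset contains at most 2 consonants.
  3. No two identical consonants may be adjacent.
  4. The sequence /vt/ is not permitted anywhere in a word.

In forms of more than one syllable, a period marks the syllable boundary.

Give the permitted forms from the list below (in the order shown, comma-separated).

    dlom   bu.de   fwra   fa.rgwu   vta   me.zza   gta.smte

dlom — violates constraint 1: syllable 1 coda /m/ has 1 consonant (> 0) → not permitted
bu.de — σ1 onset /b/, coda /∅/ ok; σ2 onset /d/, coda /∅/ ok → permitted
fwra — violates constraint 2: syllable 1 onset /fwr/ has 3 consonants (> 2) → not permitted
fa.rgwu — violates constraint 2: syllable 2 onset /rgw/ has 3 consonants (> 2) → not permitted
vta — violates constraint 4: contains banned sequence /vt/ → not permitted
me.zza — violates constraint 3: adjacent identical consonants /zz/ → not permitted
gta.smte — violates constraint 2: syllable 2 onset /smt/ has 3 consonants (> 2) → not permitted

bu.de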